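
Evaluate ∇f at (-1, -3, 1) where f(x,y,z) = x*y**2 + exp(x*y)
(9 - 3*exp(3), 6 - exp(3), 0)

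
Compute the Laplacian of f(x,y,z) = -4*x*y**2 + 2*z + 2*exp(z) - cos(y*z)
-8*x + y**2*cos(y*z) + z**2*cos(y*z) + 2*exp(z)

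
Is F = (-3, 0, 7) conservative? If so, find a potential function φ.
Yes, F is conservative. φ = -3*x + 7*z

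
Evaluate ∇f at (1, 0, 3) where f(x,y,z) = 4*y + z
(0, 4, 1)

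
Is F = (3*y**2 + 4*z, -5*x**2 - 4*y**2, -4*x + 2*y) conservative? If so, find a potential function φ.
No, ∇×F = (2, 8, -10*x - 6*y) ≠ 0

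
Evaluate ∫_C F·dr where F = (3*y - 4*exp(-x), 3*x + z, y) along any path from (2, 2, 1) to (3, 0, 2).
-14 - 4*exp(-2) + 4*exp(-3)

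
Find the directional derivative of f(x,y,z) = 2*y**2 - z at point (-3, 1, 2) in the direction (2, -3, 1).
-13*sqrt(14)/14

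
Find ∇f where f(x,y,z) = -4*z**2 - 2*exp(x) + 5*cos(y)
(-2*exp(x), -5*sin(y), -8*z)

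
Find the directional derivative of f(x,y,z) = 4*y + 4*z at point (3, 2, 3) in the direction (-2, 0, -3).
-12*sqrt(13)/13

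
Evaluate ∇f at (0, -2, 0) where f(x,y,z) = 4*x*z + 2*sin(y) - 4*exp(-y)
(0, 2*cos(2) + 4*exp(2), 0)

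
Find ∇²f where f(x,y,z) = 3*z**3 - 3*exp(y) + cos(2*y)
18*z - 3*exp(y) - 4*cos(2*y)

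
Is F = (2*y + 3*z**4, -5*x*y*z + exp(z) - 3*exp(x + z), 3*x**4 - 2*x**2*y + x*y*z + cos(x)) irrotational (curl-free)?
No, ∇×F = (-2*x**2 + 5*x*y + x*z - exp(z) + 3*exp(x + z), -12*x**3 + 4*x*y - y*z + 12*z**3 + sin(x), -5*y*z - 3*exp(x + z) - 2)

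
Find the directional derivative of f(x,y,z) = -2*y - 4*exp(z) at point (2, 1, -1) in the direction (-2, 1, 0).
-2*sqrt(5)/5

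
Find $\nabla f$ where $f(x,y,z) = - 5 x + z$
(-5, 0, 1)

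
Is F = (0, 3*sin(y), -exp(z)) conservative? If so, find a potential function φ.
Yes, F is conservative. φ = -exp(z) - 3*cos(y)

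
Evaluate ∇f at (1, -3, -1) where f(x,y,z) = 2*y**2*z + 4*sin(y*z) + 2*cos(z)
(0, 12 - 4*cos(3), 2*sin(1) - 12*cos(3) + 18)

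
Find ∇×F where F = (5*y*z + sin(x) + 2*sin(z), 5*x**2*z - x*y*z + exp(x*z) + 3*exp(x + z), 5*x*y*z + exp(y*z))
(-5*x**2 + x*y + 5*x*z - x*exp(x*z) + z*exp(y*z) - 3*exp(x + z), -5*y*z + 5*y + 2*cos(z), 10*x*z - y*z + z*exp(x*z) - 5*z + 3*exp(x + z))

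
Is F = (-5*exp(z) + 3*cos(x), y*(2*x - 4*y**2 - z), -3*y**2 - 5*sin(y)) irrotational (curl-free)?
No, ∇×F = (-5*y - 5*cos(y), -5*exp(z), 2*y)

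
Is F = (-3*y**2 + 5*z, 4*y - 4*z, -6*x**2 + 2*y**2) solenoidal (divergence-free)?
No, ∇·F = 4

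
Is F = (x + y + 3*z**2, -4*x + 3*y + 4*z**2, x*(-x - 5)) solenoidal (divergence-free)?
No, ∇·F = 4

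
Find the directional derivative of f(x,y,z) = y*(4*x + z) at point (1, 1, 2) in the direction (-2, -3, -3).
-29*sqrt(22)/22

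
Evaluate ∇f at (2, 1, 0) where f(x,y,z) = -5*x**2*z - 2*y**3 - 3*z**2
(0, -6, -20)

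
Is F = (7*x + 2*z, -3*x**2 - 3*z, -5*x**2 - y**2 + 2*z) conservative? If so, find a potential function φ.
No, ∇×F = (3 - 2*y, 10*x + 2, -6*x) ≠ 0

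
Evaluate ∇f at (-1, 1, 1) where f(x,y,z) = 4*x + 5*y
(4, 5, 0)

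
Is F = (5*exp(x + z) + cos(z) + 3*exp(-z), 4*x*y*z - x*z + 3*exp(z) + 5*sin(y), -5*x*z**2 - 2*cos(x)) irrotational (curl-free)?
No, ∇×F = (-4*x*y + x - 3*exp(z), 5*z**2 + 5*exp(x + z) - 2*sin(x) - sin(z) - 3*exp(-z), z*(4*y - 1))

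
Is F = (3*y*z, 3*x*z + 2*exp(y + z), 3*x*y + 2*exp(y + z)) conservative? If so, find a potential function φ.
Yes, F is conservative. φ = 3*x*y*z + 2*exp(y + z)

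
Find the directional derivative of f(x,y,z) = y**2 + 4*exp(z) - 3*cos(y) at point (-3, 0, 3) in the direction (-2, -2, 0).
0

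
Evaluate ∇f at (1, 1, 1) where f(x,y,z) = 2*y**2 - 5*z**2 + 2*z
(0, 4, -8)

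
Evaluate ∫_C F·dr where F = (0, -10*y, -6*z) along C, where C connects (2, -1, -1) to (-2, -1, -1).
0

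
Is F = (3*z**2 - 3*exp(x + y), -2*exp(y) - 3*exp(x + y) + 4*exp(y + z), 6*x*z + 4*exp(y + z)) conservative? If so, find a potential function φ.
Yes, F is conservative. φ = 3*x*z**2 - 2*exp(y) - 3*exp(x + y) + 4*exp(y + z)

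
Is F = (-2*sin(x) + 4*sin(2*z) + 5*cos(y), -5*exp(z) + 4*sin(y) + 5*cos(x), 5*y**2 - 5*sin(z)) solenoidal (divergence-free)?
No, ∇·F = -2*cos(x) + 4*cos(y) - 5*cos(z)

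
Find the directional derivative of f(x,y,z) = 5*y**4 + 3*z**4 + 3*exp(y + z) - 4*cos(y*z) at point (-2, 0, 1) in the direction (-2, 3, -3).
-18*sqrt(22)/11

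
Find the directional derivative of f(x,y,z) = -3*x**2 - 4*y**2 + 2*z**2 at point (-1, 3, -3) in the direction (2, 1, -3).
12*sqrt(14)/7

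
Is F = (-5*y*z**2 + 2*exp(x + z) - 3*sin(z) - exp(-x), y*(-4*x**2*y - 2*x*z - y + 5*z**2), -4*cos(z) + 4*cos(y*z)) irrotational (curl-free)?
No, ∇×F = (2*y*(x - 5*z) - 4*z*sin(y*z), -10*y*z + 2*exp(x + z) - 3*cos(z), -2*y*(4*x*y + z) + 5*z**2)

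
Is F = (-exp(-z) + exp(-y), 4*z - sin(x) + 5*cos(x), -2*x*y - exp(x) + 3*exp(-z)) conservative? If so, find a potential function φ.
No, ∇×F = (-2*x - 4, 2*y + exp(x) + exp(-z), -5*sin(x) - cos(x) + exp(-y)) ≠ 0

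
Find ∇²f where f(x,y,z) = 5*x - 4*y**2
-8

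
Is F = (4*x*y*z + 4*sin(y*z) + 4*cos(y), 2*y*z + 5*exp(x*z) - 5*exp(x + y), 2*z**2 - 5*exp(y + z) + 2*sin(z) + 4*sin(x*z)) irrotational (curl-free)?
No, ∇×F = (-5*x*exp(x*z) - 2*y - 5*exp(y + z), 4*x*y + 4*y*cos(y*z) - 4*z*cos(x*z), -4*x*z + 5*z*exp(x*z) - 4*z*cos(y*z) - 5*exp(x + y) + 4*sin(y))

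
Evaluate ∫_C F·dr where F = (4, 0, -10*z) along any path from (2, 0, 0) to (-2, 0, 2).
-36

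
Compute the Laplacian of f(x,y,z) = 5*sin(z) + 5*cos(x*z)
-5*x**2*cos(x*z) - 5*z**2*cos(x*z) - 5*sin(z)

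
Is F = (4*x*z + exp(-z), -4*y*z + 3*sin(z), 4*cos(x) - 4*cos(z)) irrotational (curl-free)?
No, ∇×F = (4*y - 3*cos(z), 4*x + 4*sin(x) - exp(-z), 0)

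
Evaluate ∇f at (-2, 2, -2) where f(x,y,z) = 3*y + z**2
(0, 3, -4)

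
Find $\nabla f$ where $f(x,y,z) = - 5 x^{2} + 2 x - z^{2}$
(2 - 10*x, 0, -2*z)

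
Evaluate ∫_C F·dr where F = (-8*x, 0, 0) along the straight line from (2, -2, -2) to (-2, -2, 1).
0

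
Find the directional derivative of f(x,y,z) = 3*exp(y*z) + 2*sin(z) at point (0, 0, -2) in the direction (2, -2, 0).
3*sqrt(2)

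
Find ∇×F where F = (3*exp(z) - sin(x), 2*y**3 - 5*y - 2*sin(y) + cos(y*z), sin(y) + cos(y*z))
(y*sin(y*z) - z*sin(y*z) + cos(y), 3*exp(z), 0)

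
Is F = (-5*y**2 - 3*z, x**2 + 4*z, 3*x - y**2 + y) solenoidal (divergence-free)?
Yes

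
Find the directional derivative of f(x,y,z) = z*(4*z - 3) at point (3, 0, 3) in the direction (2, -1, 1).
7*sqrt(6)/2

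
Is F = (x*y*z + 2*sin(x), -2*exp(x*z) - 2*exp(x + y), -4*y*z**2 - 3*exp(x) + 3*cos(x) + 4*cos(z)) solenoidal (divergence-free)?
No, ∇·F = -7*y*z - 2*exp(x + y) - 4*sin(z) + 2*cos(x)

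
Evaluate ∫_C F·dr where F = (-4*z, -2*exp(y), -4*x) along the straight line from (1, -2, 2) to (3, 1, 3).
-28 - 2*E + 2*exp(-2)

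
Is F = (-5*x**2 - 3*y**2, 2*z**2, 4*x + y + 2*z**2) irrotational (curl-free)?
No, ∇×F = (1 - 4*z, -4, 6*y)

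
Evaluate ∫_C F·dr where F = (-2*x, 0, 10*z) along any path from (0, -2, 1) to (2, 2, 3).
36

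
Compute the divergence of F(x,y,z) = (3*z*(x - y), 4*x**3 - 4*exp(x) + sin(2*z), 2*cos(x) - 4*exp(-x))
3*z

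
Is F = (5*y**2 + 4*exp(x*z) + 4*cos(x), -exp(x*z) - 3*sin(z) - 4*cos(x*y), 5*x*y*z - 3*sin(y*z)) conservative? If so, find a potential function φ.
No, ∇×F = (5*x*z + x*exp(x*z) - 3*z*cos(y*z) + 3*cos(z), 4*x*exp(x*z) - 5*y*z, 4*y*sin(x*y) - 10*y - z*exp(x*z)) ≠ 0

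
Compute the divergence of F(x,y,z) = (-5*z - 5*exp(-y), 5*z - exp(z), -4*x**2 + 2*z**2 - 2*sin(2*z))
4*z - 4*cos(2*z)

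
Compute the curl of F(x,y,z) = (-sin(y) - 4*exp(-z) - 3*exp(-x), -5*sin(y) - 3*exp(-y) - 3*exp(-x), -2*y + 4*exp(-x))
(-2, 4*exp(-z) + 4*exp(-x), cos(y) + 3*exp(-x))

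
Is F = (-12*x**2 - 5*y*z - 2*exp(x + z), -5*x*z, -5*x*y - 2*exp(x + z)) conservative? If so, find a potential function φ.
Yes, F is conservative. φ = -4*x**3 - 5*x*y*z - 2*exp(x + z)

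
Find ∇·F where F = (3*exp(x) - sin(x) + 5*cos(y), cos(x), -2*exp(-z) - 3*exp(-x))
3*exp(x) - cos(x) + 2*exp(-z)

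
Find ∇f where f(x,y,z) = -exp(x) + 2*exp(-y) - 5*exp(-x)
(-exp(x) + 5*exp(-x), -2*exp(-y), 0)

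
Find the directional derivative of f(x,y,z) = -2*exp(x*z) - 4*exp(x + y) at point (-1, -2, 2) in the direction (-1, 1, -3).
-2*sqrt(11)*exp(-2)/11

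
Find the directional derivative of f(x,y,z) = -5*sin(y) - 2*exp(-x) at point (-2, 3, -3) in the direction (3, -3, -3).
sqrt(3)*(5*cos(3) + 2*exp(2))/3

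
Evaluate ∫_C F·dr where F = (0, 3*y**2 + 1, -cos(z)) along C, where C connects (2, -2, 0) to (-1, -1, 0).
8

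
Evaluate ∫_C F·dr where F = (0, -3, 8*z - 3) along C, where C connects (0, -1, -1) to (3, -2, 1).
-3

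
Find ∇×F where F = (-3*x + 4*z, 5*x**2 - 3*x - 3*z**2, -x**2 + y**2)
(2*y + 6*z, 2*x + 4, 10*x - 3)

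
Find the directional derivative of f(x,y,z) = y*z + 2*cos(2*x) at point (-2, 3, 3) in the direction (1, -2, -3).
sqrt(14)*(-15 + 4*sin(4))/14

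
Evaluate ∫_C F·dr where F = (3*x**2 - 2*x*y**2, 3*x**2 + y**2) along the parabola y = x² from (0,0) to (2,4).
32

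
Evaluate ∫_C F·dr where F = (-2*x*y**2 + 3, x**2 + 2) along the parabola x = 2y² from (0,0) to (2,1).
92/15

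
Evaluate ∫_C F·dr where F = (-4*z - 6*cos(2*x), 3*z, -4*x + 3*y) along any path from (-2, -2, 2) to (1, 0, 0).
-4 - 3*sin(2) - 3*sin(4)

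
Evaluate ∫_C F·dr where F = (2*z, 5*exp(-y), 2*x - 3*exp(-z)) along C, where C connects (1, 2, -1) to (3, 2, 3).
-3*E + 3*exp(-3) + 20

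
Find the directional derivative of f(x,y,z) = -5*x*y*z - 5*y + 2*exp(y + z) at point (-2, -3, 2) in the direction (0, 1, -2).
sqrt(5)*(-2 + 75*E)*exp(-1)/5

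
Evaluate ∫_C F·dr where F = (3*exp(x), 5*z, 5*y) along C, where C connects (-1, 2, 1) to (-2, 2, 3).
-3*exp(-1) + 3*exp(-2) + 20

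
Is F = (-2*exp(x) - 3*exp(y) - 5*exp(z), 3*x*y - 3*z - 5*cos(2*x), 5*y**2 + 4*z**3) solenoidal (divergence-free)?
No, ∇·F = 3*x + 12*z**2 - 2*exp(x)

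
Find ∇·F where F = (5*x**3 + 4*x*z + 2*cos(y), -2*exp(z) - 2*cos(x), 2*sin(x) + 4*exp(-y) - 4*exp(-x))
15*x**2 + 4*z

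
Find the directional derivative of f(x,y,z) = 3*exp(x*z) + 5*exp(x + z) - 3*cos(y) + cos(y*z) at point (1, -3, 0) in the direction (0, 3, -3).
-sqrt(2)*(3*sin(3) + 3 + 5*E)/2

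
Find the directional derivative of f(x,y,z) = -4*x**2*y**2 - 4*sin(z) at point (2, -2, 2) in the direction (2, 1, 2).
-64/3 - 8*cos(2)/3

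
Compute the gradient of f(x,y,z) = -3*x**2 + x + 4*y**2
(1 - 6*x, 8*y, 0)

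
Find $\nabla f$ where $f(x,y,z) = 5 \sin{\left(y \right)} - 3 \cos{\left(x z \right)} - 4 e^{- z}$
(3*z*sin(x*z), 5*cos(y), 3*x*sin(x*z) + 4*exp(-z))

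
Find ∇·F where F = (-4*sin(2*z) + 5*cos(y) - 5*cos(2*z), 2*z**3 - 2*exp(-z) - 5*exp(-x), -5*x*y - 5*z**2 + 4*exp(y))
-10*z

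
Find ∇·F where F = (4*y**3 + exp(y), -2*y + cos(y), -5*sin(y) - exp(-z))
-sin(y) - 2 + exp(-z)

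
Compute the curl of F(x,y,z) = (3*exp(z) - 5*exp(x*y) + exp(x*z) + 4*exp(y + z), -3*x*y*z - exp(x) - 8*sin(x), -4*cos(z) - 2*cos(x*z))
(3*x*y, x*exp(x*z) - 2*z*sin(x*z) + 3*exp(z) + 4*exp(y + z), 5*x*exp(x*y) - 3*y*z - exp(x) - 4*exp(y + z) - 8*cos(x))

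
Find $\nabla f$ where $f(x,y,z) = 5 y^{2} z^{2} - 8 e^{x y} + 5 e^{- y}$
(-8*y*exp(x*y), -8*x*exp(x*y) + 10*y*z**2 - 5*exp(-y), 10*y**2*z)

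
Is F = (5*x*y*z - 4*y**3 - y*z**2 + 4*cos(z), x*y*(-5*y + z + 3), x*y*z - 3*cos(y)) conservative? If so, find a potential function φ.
No, ∇×F = (-x*y + x*z + 3*sin(y), 5*x*y - 3*y*z - 4*sin(z), -5*x*z + 7*y**2 + y*z + 3*y + z**2) ≠ 0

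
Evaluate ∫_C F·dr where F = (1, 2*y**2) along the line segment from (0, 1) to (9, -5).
-75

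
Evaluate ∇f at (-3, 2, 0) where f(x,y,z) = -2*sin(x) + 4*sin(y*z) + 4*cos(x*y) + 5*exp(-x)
(-5*exp(3) + 8*sin(6) - 2*cos(3), -12*sin(6), 8)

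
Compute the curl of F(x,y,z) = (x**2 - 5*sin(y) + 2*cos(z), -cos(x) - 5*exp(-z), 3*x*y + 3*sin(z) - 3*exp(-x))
(3*x - 5*exp(-z), -3*y - 2*sin(z) - 3*exp(-x), sin(x) + 5*cos(y))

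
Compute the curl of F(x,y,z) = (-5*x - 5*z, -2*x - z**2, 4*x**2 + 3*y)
(2*z + 3, -8*x - 5, -2)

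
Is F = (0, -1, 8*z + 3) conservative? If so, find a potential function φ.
Yes, F is conservative. φ = -y + 4*z**2 + 3*z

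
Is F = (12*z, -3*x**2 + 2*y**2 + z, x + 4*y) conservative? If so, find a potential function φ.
No, ∇×F = (3, 11, -6*x) ≠ 0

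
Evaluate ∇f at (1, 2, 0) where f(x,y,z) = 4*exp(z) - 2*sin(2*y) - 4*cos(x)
(4*sin(1), -4*cos(4), 4)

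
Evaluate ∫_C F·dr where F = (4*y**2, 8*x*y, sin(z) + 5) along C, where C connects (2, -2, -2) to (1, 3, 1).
-cos(1) + cos(2) + 19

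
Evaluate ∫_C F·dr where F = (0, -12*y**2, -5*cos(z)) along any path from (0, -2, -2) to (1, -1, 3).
-28 - 5*sin(2) - 5*sin(3)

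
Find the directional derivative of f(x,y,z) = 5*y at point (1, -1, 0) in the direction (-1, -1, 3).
-5*sqrt(11)/11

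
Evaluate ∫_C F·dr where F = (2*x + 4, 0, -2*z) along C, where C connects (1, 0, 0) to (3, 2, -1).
15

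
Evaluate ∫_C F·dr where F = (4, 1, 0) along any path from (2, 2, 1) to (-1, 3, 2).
-11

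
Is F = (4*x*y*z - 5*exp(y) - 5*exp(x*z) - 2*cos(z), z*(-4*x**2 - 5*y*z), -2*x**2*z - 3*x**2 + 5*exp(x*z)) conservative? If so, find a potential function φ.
No, ∇×F = (4*x**2 + 10*y*z, 4*x*y + 4*x*z - 5*x*exp(x*z) + 6*x - 5*z*exp(x*z) + 2*sin(z), -12*x*z + 5*exp(y)) ≠ 0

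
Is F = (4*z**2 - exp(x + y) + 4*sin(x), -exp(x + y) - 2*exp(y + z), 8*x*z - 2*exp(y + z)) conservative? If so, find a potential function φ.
Yes, F is conservative. φ = 4*x*z**2 - exp(x + y) - 2*exp(y + z) - 4*cos(x)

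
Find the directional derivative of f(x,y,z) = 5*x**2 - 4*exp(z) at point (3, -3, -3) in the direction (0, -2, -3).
12*sqrt(13)*exp(-3)/13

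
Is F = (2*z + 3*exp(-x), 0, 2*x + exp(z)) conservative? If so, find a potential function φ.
Yes, F is conservative. φ = 2*x*z + exp(z) - 3*exp(-x)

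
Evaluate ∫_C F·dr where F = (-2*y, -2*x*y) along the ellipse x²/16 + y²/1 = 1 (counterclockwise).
8*pi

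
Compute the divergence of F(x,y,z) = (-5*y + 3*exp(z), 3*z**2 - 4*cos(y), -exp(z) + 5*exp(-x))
-exp(z) + 4*sin(y)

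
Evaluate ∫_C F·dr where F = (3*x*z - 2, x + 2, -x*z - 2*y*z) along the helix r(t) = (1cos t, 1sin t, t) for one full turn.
13*pi/2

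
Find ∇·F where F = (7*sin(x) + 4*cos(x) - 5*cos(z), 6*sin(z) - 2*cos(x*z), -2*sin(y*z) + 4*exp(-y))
-2*y*cos(y*z) - 4*sin(x) + 7*cos(x)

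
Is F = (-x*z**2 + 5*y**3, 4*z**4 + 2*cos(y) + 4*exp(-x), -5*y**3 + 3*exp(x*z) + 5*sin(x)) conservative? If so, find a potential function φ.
No, ∇×F = (-15*y**2 - 16*z**3, -2*x*z - 3*z*exp(x*z) - 5*cos(x), -15*y**2 - 4*exp(-x)) ≠ 0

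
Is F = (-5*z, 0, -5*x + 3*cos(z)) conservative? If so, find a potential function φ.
Yes, F is conservative. φ = -5*x*z + 3*sin(z)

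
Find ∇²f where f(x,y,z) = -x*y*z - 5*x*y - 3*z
0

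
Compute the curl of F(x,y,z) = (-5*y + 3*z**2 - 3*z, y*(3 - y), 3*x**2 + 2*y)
(2, -6*x + 6*z - 3, 5)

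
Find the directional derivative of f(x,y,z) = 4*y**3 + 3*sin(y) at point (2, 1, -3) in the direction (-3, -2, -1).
-3*sqrt(14)*(cos(1) + 4)/7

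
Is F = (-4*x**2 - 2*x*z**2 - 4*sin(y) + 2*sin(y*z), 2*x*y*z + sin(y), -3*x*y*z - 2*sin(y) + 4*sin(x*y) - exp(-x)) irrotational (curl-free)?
No, ∇×F = (-2*x*y - 3*x*z + 4*x*cos(x*y) - 2*cos(y), -4*x*z + 3*y*z - 4*y*cos(x*y) + 2*y*cos(y*z) - exp(-x), 2*y*z - 2*z*cos(y*z) + 4*cos(y))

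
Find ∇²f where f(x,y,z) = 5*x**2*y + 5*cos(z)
10*y - 5*cos(z)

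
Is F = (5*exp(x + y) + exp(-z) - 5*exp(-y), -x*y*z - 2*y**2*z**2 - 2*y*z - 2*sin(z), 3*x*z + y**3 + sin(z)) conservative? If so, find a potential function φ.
No, ∇×F = (x*y + 4*y**2*z + 3*y**2 + 2*y + 2*cos(z), -3*z - exp(-z), -y*z - 5*exp(x + y) - 5*exp(-y)) ≠ 0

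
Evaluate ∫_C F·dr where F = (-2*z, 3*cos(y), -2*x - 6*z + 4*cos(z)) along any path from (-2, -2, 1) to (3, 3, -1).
-8*sin(1) + 3*sin(3) + 2 + 3*sin(2)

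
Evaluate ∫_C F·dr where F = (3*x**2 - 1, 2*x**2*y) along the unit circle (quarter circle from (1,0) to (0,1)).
1/2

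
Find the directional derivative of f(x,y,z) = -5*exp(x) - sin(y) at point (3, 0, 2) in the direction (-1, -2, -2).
2/3 + 5*exp(3)/3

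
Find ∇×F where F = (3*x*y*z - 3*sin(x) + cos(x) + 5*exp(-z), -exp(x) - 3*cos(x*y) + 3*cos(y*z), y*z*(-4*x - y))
(-4*x*z - 2*y*z + 3*y*sin(y*z), 3*x*y + 4*y*z - 5*exp(-z), -3*x*z + 3*y*sin(x*y) - exp(x))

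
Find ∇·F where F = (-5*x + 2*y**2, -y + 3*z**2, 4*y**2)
-6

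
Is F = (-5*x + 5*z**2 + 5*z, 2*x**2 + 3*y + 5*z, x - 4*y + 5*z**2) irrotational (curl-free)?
No, ∇×F = (-9, 10*z + 4, 4*x)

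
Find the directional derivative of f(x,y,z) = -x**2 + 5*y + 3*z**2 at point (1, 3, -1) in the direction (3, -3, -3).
-sqrt(3)/3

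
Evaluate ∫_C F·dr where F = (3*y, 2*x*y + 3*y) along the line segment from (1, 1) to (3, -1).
4/3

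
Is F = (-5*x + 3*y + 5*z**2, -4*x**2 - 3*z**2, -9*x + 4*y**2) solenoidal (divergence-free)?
No, ∇·F = -5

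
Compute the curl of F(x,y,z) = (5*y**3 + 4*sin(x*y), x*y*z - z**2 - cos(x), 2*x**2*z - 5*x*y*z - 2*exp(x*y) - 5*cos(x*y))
(-x*y - 5*x*z - 2*x*exp(x*y) + 5*x*sin(x*y) + 2*z, -4*x*z + 5*y*z + 2*y*exp(x*y) - 5*y*sin(x*y), -4*x*cos(x*y) - 15*y**2 + y*z + sin(x))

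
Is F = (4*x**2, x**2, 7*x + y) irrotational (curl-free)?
No, ∇×F = (1, -7, 2*x)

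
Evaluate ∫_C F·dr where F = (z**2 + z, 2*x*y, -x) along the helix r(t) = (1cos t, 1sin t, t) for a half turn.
-pi**2 - pi + 16/3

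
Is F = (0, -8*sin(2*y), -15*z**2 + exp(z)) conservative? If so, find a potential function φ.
Yes, F is conservative. φ = -5*z**3 + exp(z) + 4*cos(2*y)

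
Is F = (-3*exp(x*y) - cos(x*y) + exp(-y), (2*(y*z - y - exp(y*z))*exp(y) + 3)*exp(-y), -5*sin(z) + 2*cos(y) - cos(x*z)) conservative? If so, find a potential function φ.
No, ∇×F = (2*y*exp(y*z) - 2*y - 2*sin(y), -z*sin(x*z), 3*x*exp(x*y) - x*sin(x*y) + exp(-y)) ≠ 0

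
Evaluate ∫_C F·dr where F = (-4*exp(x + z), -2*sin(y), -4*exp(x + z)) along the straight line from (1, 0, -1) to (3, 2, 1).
-4*exp(4) + 2*cos(2) + 2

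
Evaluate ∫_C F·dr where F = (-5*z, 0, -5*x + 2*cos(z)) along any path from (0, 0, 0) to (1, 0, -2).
10 - 2*sin(2)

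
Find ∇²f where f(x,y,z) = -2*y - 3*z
0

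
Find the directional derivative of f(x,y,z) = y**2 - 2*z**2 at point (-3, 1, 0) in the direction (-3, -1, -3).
-2*sqrt(19)/19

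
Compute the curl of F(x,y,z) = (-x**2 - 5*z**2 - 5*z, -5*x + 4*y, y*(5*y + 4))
(10*y + 4, -10*z - 5, -5)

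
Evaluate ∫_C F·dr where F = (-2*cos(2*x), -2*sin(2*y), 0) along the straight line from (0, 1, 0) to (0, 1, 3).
0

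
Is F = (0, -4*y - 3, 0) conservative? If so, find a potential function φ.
Yes, F is conservative. φ = y*(-2*y - 3)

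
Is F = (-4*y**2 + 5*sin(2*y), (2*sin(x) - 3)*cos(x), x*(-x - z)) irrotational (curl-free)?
No, ∇×F = (0, 2*x + z, 8*y + 3*sin(x) + 2*cos(2*x) - 10*cos(2*y))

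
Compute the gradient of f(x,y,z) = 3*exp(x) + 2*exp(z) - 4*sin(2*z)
(3*exp(x), 0, 2*exp(z) - 8*cos(2*z))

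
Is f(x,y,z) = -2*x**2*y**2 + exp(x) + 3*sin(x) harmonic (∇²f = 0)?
No, ∇²f = -4*x**2 - 4*y**2 + exp(x) - 3*sin(x)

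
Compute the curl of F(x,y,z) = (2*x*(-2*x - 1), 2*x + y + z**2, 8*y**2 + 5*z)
(16*y - 2*z, 0, 2)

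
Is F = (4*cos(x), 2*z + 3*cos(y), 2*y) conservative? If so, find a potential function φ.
Yes, F is conservative. φ = 2*y*z + 4*sin(x) + 3*sin(y)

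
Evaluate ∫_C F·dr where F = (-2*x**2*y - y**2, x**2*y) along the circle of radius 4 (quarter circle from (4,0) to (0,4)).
32*pi + 320/3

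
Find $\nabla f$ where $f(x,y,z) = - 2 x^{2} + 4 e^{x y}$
(-4*x + 4*y*exp(x*y), 4*x*exp(x*y), 0)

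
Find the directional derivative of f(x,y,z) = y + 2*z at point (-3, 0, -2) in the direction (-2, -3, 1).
-sqrt(14)/14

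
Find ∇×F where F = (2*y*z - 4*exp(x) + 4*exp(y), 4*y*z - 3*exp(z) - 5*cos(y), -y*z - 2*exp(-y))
(-4*y - z + 3*exp(z) + 2*exp(-y), 2*y, -2*z - 4*exp(y))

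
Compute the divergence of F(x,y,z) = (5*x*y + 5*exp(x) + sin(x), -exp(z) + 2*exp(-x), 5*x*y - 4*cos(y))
5*y + 5*exp(x) + cos(x)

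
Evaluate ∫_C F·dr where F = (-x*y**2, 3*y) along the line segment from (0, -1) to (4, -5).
-236/3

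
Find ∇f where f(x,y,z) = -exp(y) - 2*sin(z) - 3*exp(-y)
(0, -exp(y) + 3*exp(-y), -2*cos(z))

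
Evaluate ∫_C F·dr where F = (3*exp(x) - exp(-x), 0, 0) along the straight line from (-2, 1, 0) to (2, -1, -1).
4*sinh(2)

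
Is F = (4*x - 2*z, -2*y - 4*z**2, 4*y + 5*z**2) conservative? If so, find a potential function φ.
No, ∇×F = (8*z + 4, -2, 0) ≠ 0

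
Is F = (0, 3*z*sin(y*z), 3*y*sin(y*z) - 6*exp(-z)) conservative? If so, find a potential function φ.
Yes, F is conservative. φ = -3*cos(y*z) + 6*exp(-z)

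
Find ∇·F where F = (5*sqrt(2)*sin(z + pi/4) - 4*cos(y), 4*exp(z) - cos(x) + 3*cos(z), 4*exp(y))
0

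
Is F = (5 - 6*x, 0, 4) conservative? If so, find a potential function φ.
Yes, F is conservative. φ = -3*x**2 + 5*x + 4*z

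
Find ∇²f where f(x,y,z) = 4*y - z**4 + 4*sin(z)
-12*z**2 - 4*sin(z)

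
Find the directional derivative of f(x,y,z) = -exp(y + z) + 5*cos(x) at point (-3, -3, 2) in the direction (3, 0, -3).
sqrt(2)*(1 + 5*E*sin(3))*exp(-1)/2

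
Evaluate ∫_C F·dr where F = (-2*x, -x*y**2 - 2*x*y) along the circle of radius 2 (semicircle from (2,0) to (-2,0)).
-32/3 - 2*pi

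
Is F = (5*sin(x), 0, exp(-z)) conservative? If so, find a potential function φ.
Yes, F is conservative. φ = -5*cos(x) - exp(-z)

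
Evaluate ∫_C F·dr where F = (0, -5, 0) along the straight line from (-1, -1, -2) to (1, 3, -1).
-20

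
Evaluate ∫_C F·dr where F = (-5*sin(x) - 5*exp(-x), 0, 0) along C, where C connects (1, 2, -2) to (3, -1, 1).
5*cos(3) - 5*cos(1) - 5*exp(-1) + 5*exp(-3)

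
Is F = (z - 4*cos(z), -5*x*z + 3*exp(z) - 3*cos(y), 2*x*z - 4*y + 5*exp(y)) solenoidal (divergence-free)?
No, ∇·F = 2*x + 3*sin(y)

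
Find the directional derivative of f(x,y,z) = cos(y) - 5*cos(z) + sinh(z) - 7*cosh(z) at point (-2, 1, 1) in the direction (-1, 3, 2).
sqrt(14)*(-sinh(1) + cosh(1)/7 + sin(1)/2)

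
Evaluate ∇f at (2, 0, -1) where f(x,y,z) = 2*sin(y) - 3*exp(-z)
(0, 2, 3*E)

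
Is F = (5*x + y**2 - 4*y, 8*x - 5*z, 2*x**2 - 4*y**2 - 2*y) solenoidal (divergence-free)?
No, ∇·F = 5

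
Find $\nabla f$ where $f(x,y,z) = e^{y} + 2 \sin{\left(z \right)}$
(0, exp(y), 2*cos(z))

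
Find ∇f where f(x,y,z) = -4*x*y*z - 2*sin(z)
(-4*y*z, -4*x*z, -4*x*y - 2*cos(z))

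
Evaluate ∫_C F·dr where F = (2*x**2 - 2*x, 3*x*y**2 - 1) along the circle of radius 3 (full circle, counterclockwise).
243*pi/4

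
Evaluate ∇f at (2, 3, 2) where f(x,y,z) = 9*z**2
(0, 0, 36)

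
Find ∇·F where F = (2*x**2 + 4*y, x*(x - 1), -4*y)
4*x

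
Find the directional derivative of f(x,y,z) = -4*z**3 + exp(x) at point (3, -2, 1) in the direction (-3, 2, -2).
3*sqrt(17)*(8 - exp(3))/17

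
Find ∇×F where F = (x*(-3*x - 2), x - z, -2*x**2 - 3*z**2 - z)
(1, 4*x, 1)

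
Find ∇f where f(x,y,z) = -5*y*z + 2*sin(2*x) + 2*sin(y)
(4*cos(2*x), -5*z + 2*cos(y), -5*y)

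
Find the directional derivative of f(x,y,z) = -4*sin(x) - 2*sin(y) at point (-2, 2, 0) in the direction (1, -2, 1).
0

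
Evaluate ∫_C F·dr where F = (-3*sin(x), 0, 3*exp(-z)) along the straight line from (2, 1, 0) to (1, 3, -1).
-3*E - 3*cos(2) + 3*cos(1) + 3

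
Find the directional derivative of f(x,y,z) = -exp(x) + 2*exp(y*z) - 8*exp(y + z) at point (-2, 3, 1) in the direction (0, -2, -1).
sqrt(5)*(-2 + 24*E/5)*exp(3)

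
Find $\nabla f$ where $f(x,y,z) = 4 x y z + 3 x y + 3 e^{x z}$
(4*y*z + 3*y + 3*z*exp(x*z), x*(4*z + 3), x*(4*y + 3*exp(x*z)))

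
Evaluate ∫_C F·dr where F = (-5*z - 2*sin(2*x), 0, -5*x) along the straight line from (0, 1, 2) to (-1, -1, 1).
cos(2) + 4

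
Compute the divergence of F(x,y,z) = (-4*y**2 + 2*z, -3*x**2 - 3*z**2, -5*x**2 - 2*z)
-2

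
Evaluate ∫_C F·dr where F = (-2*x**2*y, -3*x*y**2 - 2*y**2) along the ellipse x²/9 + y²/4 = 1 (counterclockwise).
9*pi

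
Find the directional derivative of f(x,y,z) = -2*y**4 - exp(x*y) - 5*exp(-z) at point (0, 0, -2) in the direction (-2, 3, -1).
-5*sqrt(14)*exp(2)/14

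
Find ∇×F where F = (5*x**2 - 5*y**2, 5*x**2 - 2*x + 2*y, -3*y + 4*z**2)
(-3, 0, 10*x + 10*y - 2)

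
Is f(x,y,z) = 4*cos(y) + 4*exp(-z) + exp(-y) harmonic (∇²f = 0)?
No, ∇²f = -4*cos(y) + 4*exp(-z) + exp(-y)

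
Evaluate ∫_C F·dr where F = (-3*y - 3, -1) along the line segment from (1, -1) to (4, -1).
0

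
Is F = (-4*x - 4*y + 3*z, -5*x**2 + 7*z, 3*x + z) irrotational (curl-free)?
No, ∇×F = (-7, 0, 4 - 10*x)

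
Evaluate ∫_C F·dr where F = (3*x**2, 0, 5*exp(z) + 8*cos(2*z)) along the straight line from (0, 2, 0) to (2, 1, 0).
8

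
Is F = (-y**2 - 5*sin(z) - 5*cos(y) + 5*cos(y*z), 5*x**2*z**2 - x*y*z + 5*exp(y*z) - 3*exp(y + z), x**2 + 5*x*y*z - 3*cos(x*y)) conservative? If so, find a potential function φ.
No, ∇×F = (-10*x**2*z + x*y + 5*x*z + 3*x*sin(x*y) - 5*y*exp(y*z) + 3*exp(y + z), -2*x - 5*y*z - 3*y*sin(x*y) - 5*y*sin(y*z) - 5*cos(z), 10*x*z**2 - y*z + 2*y + 5*z*sin(y*z) - 5*sin(y)) ≠ 0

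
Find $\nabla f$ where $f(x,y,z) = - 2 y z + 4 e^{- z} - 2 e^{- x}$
(2*exp(-x), -2*z, -2*y - 4*exp(-z))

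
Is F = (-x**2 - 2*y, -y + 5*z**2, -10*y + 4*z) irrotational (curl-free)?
No, ∇×F = (-10*z - 10, 0, 2)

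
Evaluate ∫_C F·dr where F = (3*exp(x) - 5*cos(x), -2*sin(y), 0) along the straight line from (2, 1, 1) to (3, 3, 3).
-3*exp(2) + 2*cos(3) - 2*cos(1) - 5*sin(3) + 5*sin(2) + 3*exp(3)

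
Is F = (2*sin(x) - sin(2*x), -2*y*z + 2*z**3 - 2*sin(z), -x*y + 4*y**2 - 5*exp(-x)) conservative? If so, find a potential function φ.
No, ∇×F = (-x + 10*y - 6*z**2 + 2*cos(z), y - 5*exp(-x), 0) ≠ 0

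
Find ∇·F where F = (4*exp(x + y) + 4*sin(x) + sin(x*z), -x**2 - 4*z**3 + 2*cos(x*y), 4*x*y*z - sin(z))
4*x*y - 2*x*sin(x*y) + z*cos(x*z) + 4*exp(x + y) + 4*cos(x) - cos(z)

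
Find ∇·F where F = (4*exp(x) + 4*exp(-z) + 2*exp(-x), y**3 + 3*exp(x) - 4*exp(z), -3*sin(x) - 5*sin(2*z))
3*y**2 + 4*exp(x) - 10*cos(2*z) - 2*exp(-x)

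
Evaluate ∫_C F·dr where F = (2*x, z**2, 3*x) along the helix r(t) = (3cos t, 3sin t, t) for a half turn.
-6*pi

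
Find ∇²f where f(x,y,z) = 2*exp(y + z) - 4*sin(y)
4*exp(y + z) + 4*sin(y)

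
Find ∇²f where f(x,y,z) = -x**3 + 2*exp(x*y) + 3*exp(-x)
2*x**2*exp(x*y) - 6*x + 2*y**2*exp(x*y) + 3*exp(-x)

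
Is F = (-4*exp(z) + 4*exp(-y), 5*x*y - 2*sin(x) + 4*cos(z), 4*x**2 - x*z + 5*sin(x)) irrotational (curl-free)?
No, ∇×F = (4*sin(z), -8*x + z - 4*exp(z) - 5*cos(x), 5*y - 2*cos(x) + 4*exp(-y))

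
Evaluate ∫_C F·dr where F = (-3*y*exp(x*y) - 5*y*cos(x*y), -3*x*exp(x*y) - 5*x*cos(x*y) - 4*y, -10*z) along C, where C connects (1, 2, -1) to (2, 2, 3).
-3*exp(4) - 40 - 5*sin(4) + 5*sin(2) + 3*exp(2)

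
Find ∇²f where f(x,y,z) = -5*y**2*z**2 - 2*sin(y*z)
2*(y**2 + z**2)*(sin(y*z) - 5)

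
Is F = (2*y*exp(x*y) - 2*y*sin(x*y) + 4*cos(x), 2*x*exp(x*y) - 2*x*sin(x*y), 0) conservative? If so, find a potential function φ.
Yes, F is conservative. φ = 2*exp(x*y) + 4*sin(x) + 2*cos(x*y)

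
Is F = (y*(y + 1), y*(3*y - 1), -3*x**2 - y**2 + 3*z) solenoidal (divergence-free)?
No, ∇·F = 6*y + 2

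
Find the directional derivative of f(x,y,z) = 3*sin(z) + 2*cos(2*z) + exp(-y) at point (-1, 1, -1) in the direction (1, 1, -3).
-sqrt(11)*(1 + 9*E*cos(1) + 12*E*sin(2))*exp(-1)/11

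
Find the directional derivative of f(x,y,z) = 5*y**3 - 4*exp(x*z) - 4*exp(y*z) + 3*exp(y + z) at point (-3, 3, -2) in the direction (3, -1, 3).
sqrt(19)*(-135*exp(6) - 44 + 6*exp(7) + 60*exp(12))*exp(-6)/19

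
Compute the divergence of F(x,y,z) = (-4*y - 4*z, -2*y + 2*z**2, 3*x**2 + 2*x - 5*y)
-2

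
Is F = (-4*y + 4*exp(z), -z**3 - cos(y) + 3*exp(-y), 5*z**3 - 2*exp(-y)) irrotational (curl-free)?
No, ∇×F = (3*z**2 + 2*exp(-y), 4*exp(z), 4)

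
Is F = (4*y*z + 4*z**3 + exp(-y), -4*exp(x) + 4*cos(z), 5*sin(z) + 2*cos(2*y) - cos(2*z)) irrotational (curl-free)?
No, ∇×F = (-4*sin(2*y) + 4*sin(z), 4*y + 12*z**2, -4*z - 4*exp(x) + exp(-y))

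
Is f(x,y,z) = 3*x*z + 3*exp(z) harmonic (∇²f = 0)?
No, ∇²f = 3*exp(z)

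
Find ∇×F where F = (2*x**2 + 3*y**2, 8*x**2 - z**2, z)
(2*z, 0, 16*x - 6*y)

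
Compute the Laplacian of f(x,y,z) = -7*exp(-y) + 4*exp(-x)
-7*exp(-y) + 4*exp(-x)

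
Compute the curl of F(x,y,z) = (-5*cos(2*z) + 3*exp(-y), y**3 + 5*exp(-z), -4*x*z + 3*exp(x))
(5*exp(-z), 4*z - 3*exp(x) + 10*sin(2*z), 3*exp(-y))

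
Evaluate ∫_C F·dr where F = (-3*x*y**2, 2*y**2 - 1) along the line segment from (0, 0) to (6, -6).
-1110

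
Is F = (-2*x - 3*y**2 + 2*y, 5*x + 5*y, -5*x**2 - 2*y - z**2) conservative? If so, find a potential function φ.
No, ∇×F = (-2, 10*x, 6*y + 3) ≠ 0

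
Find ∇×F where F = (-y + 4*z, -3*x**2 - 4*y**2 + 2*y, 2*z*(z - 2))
(0, 4, 1 - 6*x)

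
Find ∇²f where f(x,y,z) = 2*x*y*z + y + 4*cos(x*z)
-4*(x**2 + z**2)*cos(x*z)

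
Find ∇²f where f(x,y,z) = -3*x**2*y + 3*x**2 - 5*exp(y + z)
-6*y - 10*exp(y + z) + 6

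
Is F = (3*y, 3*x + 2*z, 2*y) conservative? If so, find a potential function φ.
Yes, F is conservative. φ = y*(3*x + 2*z)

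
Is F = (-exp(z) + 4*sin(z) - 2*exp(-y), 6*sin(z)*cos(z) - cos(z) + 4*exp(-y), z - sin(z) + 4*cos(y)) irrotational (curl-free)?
No, ∇×F = (-4*sin(y) - sin(z) - 6*cos(2*z), -exp(z) + 4*cos(z), -2*exp(-y))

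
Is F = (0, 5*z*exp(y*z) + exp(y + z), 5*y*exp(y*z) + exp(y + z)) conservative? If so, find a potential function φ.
Yes, F is conservative. φ = 5*exp(y*z) + exp(y + z)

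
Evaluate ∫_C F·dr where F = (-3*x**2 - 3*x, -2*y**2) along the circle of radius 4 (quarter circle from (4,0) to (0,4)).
136/3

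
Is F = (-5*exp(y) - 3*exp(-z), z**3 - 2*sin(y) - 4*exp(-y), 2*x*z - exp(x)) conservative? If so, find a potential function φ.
No, ∇×F = (-3*z**2, -2*z + exp(x) + 3*exp(-z), 5*exp(y)) ≠ 0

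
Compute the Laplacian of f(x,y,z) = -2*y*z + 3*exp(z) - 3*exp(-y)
3*exp(z) - 3*exp(-y)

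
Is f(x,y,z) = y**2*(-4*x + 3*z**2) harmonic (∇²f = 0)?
No, ∇²f = -8*x + 6*y**2 + 6*z**2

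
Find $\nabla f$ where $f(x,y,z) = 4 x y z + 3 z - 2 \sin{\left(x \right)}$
(4*y*z - 2*cos(x), 4*x*z, 4*x*y + 3)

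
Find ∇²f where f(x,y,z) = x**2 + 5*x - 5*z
2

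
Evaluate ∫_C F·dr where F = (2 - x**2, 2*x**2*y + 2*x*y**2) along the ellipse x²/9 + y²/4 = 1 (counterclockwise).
12*pi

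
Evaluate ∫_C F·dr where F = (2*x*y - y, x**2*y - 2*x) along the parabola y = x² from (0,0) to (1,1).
-5/6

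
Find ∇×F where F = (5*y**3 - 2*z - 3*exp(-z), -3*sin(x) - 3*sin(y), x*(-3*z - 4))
(0, 3*z + 2 + 3*exp(-z), -15*y**2 - 3*cos(x))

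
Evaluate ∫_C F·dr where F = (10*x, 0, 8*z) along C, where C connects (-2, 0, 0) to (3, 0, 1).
29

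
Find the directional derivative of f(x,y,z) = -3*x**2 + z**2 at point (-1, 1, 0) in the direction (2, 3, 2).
12*sqrt(17)/17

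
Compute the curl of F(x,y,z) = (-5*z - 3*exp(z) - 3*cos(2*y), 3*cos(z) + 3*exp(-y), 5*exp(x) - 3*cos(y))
(3*sin(y) + 3*sin(z), -5*exp(x) - 3*exp(z) - 5, -6*sin(2*y))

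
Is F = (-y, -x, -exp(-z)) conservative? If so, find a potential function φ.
Yes, F is conservative. φ = -x*y + exp(-z)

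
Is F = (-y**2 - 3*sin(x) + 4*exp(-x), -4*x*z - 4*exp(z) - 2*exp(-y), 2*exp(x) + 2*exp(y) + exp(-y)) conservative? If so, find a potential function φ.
No, ∇×F = (4*x + 2*exp(y) + 4*exp(z) - exp(-y), -2*exp(x), 2*y - 4*z) ≠ 0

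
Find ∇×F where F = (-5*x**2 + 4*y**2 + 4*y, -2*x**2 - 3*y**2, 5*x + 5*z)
(0, -5, -4*x - 8*y - 4)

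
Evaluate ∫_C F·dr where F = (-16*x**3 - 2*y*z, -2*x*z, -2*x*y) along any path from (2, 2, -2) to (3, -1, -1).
-282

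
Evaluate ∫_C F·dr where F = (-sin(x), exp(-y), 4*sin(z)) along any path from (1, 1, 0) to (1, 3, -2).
-exp(-3) + exp(-1) - 4*cos(2) + 4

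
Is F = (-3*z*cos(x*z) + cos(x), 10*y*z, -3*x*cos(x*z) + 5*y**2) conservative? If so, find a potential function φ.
Yes, F is conservative. φ = 5*y**2*z + sin(x) - 3*sin(x*z)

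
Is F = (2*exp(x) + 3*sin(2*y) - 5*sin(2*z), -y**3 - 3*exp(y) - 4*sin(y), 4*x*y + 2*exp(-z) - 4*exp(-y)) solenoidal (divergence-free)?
No, ∇·F = -3*y**2 + 2*exp(x) - 3*exp(y) - 4*cos(y) - 2*exp(-z)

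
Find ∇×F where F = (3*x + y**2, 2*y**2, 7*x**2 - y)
(-1, -14*x, -2*y)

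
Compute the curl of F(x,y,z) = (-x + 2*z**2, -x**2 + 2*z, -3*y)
(-5, 4*z, -2*x)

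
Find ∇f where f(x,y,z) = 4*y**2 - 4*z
(0, 8*y, -4)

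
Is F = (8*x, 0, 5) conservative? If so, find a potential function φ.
Yes, F is conservative. φ = 4*x**2 + 5*z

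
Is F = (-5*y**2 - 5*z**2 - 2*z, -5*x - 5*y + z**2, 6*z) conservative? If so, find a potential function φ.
No, ∇×F = (-2*z, -10*z - 2, 10*y - 5) ≠ 0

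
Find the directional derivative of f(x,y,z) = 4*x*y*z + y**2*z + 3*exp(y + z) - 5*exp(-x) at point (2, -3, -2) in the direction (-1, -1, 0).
sqrt(2)*(-20*exp(5) - 5*exp(3) - 3)*exp(-5)/2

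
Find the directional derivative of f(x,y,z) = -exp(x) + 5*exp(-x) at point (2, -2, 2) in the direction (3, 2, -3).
3*sqrt(22)*(-exp(4) - 5)*exp(-2)/22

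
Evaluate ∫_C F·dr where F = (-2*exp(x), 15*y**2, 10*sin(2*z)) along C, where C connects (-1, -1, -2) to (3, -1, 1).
-2*exp(3) + 5*cos(4) + 2*exp(-1) - 5*cos(2)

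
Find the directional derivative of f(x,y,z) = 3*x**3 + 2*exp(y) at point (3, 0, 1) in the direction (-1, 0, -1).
-81*sqrt(2)/2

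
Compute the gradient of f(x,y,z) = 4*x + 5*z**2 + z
(4, 0, 10*z + 1)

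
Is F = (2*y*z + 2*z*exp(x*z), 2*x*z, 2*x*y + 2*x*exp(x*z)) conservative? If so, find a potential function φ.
Yes, F is conservative. φ = 2*x*y*z + 2*exp(x*z)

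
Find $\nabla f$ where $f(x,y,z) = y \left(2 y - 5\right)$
(0, 4*y - 5, 0)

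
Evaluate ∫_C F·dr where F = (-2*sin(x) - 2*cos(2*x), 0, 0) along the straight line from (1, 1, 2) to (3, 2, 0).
2*cos(3) - 2*cos(1) - sin(6) + sin(2)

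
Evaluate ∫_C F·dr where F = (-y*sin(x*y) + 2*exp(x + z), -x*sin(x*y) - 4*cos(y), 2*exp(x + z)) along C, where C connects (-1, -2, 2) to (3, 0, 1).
-2*E - 4*sin(2) - cos(2) + 1 + 2*exp(4)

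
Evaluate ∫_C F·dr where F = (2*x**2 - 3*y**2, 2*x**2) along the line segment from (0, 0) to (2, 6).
-152/3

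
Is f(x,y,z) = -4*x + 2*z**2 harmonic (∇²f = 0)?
No, ∇²f = 4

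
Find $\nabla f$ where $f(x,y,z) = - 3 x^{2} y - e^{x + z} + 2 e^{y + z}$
(-6*x*y - exp(x + z), -3*x**2 + 2*exp(y + z), -exp(x + z) + 2*exp(y + z))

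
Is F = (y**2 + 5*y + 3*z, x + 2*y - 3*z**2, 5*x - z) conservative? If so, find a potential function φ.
No, ∇×F = (6*z, -2, -2*y - 4) ≠ 0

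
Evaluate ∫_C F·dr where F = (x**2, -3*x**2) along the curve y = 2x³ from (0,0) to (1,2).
-49/15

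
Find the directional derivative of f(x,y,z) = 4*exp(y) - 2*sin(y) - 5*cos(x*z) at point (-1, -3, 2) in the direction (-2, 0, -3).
5*sqrt(13)*sin(2)/13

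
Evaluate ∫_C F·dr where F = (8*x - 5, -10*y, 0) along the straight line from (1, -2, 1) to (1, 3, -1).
-25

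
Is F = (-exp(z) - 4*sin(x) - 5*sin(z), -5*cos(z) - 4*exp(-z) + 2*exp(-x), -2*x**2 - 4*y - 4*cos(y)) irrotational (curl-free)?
No, ∇×F = (4*sin(y) - 5*sin(z) - 4 - 4*exp(-z), 4*x - exp(z) - 5*cos(z), -2*exp(-x))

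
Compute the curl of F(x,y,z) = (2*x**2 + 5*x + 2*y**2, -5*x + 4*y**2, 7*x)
(0, -7, -4*y - 5)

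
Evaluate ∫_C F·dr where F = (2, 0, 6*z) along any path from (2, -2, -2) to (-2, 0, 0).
-20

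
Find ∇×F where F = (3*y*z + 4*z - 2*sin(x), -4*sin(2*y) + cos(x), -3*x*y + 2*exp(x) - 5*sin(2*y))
(-3*x - 10*cos(2*y), 6*y - 2*exp(x) + 4, -3*z - sin(x))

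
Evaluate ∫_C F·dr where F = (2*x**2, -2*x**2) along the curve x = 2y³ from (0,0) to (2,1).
88/21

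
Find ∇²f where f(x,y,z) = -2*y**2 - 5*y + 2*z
-4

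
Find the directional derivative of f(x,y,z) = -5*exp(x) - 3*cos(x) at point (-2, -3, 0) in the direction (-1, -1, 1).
sqrt(3)*(5/3 + exp(2)*sin(2))*exp(-2)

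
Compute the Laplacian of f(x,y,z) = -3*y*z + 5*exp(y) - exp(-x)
5*exp(y) - exp(-x)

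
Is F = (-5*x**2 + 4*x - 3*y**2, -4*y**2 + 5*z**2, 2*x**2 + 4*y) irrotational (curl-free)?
No, ∇×F = (4 - 10*z, -4*x, 6*y)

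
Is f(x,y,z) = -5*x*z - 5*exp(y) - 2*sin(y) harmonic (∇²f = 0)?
No, ∇²f = -5*exp(y) + 2*sin(y)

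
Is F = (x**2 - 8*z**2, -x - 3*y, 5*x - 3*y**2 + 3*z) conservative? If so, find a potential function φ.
No, ∇×F = (-6*y, -16*z - 5, -1) ≠ 0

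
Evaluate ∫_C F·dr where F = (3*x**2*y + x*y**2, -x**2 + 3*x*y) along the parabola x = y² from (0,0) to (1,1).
731/420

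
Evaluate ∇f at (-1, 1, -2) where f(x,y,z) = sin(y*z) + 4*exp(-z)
(0, -2*cos(2), -4*exp(2) + cos(2))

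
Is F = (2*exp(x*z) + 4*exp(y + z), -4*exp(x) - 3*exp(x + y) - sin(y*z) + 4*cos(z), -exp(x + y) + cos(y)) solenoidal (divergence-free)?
No, ∇·F = 2*z*exp(x*z) - z*cos(y*z) - 3*exp(x + y)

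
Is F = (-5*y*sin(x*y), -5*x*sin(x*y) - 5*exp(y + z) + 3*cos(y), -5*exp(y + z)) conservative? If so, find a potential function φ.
Yes, F is conservative. φ = -5*exp(y + z) + 3*sin(y) + 5*cos(x*y)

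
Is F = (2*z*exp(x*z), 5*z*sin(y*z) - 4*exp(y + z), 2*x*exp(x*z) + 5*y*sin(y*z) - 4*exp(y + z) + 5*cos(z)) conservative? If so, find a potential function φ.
Yes, F is conservative. φ = 2*exp(x*z) - 4*exp(y + z) + 5*sin(z) - 5*cos(y*z)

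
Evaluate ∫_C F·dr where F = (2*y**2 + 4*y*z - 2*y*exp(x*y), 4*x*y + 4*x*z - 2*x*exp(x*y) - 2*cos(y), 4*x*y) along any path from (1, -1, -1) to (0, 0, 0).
-8 - 2*sin(1) + 2*exp(-1)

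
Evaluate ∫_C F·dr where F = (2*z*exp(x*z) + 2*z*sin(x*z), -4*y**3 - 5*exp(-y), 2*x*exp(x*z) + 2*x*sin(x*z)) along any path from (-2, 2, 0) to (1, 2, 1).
-2*cos(1) + 2*E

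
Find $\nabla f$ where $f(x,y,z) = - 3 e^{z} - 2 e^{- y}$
(0, 2*exp(-y), -3*exp(z))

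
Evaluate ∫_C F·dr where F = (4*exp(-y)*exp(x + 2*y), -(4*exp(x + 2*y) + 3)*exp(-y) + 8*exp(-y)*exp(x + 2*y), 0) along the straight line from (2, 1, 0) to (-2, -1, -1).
(-4*exp(6) - 3*exp(2) + 4 + 3*exp(4))*exp(-3)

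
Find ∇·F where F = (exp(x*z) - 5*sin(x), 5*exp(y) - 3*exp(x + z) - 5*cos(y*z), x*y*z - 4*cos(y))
x*y + z*exp(x*z) + 5*z*sin(y*z) + 5*exp(y) - 5*cos(x)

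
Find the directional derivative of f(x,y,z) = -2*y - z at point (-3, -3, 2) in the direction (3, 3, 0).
-sqrt(2)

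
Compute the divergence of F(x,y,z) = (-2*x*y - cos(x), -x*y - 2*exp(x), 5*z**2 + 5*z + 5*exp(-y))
-x - 2*y + 10*z + sin(x) + 5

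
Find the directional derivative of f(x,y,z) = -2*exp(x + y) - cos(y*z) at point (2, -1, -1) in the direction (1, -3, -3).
2*sqrt(19)*(3*sin(1) + 2*E)/19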